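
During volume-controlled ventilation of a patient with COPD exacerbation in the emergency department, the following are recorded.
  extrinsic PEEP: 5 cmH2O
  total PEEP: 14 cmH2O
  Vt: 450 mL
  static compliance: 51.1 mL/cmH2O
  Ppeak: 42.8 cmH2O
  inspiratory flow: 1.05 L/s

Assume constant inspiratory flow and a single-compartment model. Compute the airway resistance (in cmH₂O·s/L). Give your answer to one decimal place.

19.0

Total PEEP = 14 cmH2O (set 5 + intrinsic 9); this is the baseline alveolar pressure.
Equation of motion (constant flow): PIP = Vt/C + R·V̇ + PEEP.
R·V̇ = PIP − Vt/C − PEEP = 42.8 − 450/51.1 − 14 = 42.8 − 8.806 − 14 = 19.994 cmH2O.
R = 19.994 / 1.05 = 19.042 cmH2O·s/L.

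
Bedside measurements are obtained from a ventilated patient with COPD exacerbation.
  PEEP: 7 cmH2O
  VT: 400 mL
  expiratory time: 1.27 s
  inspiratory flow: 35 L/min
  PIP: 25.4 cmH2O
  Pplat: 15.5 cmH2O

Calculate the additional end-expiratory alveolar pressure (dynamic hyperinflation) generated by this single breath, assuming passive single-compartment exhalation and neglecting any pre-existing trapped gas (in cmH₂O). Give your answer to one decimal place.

1.7

Flow: 35 L/min ÷ 60 = 0.5833 L/s.
R = (PIP − Pplat)/V̇ = (25.4 − 15.5) / 0.5833 = 9.9/0.5833 = 16.972 cmH2O·s/L.
C = Vt/(Pplat − PEEP) = 400.0 / (15.5 − 7) = 400.0/8.5 = 47.059 mL/cmH2O.
τ = R × C = 16.972 × 0.04706 L/cmH2O = 0.7987 s.
Fraction remaining = e^(−Te/τ) = e^(−1.27/0.7987) = 0.2039; trapped volume = 400.0 × 0.2039 = 81.56 mL.
Additional alveolar pressure from trapping ≈ V_trapped / C = 81.56 / 47.059 = 1.733 cmH2O.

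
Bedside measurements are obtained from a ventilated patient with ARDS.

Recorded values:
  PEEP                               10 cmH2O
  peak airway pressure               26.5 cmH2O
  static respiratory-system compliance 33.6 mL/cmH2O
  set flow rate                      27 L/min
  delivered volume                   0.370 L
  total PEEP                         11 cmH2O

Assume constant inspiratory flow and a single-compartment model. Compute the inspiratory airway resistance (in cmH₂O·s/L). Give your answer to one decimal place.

Flow: 27 L/min ÷ 60 = 0.45 L/s.
Total PEEP = 11 cmH2O (set 10 + intrinsic 1); this is the baseline alveolar pressure.
Equation of motion (constant flow): PIP = Vt/C + R·V̇ + PEEP.
R·V̇ = PIP − Vt/C − PEEP = 26.5 − 370/33.6 − 11 = 26.5 − 11.012 − 11 = 4.488 cmH2O.
R = 4.488 / 0.45 = 9.973 cmH2O·s/L.

10.0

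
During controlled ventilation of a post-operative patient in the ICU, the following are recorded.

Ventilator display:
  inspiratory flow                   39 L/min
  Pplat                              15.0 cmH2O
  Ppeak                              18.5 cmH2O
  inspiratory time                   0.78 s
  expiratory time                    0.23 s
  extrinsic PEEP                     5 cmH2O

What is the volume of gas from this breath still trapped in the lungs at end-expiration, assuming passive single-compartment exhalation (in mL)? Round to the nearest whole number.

218

Flow: 39 L/min ÷ 60 = 0.65 L/s.
Vt = flow × Ti = 0.65 L/s × 0.78 s × 1000 mL/L = 507.0 mL.
R = (PIP − Pplat)/V̇ = (18.5 − 15.0) / 0.65 = 3.5/0.65 = 5.385 cmH2O·s/L.
C = Vt/(Pplat − PEEP) = 507.0 / (15.0 − 5) = 507.0/10.0 = 50.7 mL/cmH2O.
τ = R × C = 5.385 × 0.0507 L/cmH2O = 0.273 s.
Fraction remaining = e^(−Te/τ) = e^(−0.23/0.273) = 0.4306.
Trapped volume = 507.0 × 0.4306 = 218.31 mL.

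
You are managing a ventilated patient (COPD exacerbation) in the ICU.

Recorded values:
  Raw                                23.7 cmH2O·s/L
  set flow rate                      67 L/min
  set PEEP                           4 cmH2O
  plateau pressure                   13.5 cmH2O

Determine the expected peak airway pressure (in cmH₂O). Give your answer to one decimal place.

Flow: 67 L/min ÷ 60 = 1.1167 L/s.
PIP = Pplat + Raw × flow = 13.5 + 23.7 × 1.1167 = 13.5 + 26.466 = 39.966 cmH2O.

40.0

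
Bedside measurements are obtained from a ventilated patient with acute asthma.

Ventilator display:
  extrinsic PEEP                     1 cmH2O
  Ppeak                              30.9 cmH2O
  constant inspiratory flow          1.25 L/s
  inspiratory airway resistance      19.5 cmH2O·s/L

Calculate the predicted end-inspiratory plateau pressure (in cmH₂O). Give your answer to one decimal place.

6.5

Pplat = PIP − Raw × flow = 30.9 − 19.5 × 1.25 = 30.9 − 24.375 = 6.525 cmH2O.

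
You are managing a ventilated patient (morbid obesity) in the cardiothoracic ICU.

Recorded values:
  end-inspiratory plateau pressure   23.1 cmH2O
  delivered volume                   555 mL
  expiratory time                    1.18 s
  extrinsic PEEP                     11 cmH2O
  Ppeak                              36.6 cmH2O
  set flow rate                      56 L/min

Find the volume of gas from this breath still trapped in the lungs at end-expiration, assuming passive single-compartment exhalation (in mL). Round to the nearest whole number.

94

Flow: 56 L/min ÷ 60 = 0.9333 L/s.
R = (PIP − Pplat)/V̇ = (36.6 − 23.1) / 0.9333 = 13.5/0.9333 = 14.465 cmH2O·s/L.
C = Vt/(Pplat − PEEP) = 555.0 / (23.1 − 11) = 555.0/12.1 = 45.868 mL/cmH2O.
τ = R × C = 14.465 × 0.04587 L/cmH2O = 0.6635 s.
Fraction remaining = e^(−Te/τ) = e^(−1.18/0.6635) = 0.1689.
Trapped volume = 555.0 × 0.1689 = 93.74 mL.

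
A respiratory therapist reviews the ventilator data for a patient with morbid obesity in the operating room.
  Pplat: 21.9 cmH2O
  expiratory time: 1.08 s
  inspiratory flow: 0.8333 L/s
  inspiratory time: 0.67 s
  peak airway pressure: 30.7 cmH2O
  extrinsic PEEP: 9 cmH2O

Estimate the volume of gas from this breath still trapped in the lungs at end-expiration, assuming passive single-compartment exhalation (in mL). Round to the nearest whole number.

53

Vt = flow × Ti = 0.8333 L/s × 0.67 s × 1000 mL/L = 558.31 mL.
R = (PIP − Pplat)/V̇ = (30.7 − 21.9) / 0.8333 = 8.8/0.8333 = 10.56 cmH2O·s/L.
C = Vt/(Pplat − PEEP) = 558.31 / (21.9 − 9) = 558.31/12.9 = 43.28 mL/cmH2O.
τ = R × C = 10.56 × 0.04328 L/cmH2O = 0.457 s.
Fraction remaining = e^(−Te/τ) = e^(−1.08/0.457) = 0.09411.
Trapped volume = 558.31 × 0.09411 = 52.543 mL.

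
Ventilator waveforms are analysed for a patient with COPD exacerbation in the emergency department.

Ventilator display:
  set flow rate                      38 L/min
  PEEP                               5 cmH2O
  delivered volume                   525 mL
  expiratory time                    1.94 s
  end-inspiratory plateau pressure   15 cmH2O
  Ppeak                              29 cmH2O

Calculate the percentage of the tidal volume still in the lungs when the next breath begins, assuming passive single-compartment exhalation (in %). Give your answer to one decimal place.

18.8

Flow: 38 L/min ÷ 60 = 0.6333 L/s.
R = (PIP − Pplat)/V̇ = (29 − 15) / 0.6333 = 14.0/0.6333 = 22.106 cmH2O·s/L.
C = Vt/(Pplat − PEEP) = 525.0 / (15 − 5) = 525.0/10.0 = 52.5 mL/cmH2O.
τ = R × C = 22.106 × 0.0525 L/cmH2O = 1.161 s.
Fraction remaining at end-expiration = e^(−Te/τ) = e^(−1.94/1.161) = 0.1881 → 18.81%.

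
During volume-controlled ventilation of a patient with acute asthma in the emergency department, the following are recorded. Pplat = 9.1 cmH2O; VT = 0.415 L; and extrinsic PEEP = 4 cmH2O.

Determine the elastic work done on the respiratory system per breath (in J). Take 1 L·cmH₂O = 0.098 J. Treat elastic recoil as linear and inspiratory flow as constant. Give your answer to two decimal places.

Elastic work ≈ ½ × (Pplat − PEEP) × Vt = 0.5 × (9.1 − 4) × 0.415 L = 0.5 × 5.1 × 0.415 = 1.058 L·cmH2O.
× 0.098 J/(L·cmH2O) → 0.1037 J.

0.10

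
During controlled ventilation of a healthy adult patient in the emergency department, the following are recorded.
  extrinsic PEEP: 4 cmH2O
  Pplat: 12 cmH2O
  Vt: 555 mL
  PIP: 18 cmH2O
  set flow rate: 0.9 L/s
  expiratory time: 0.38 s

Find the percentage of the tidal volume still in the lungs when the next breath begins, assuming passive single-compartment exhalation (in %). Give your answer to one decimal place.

44.0

R = (PIP − Pplat)/V̇ = (18 − 12) / 0.9 = 6.0/0.9 = 6.667 cmH2O·s/L.
C = Vt/(Pplat − PEEP) = 555.0 / (12 − 4) = 555.0/8.0 = 69.375 mL/cmH2O.
τ = R × C = 6.667 × 0.06938 L/cmH2O = 0.4626 s.
Fraction remaining at end-expiration = e^(−Te/τ) = e^(−0.38/0.4626) = 0.4398 → 43.98%.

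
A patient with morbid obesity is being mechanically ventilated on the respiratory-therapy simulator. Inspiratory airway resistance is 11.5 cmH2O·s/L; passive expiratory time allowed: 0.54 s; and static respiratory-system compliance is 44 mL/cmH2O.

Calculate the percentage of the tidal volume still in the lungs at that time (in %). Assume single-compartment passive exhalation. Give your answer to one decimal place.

34.4

τ = R × C = 11.5 × 44 mL/cmH2O = 11.5 × 0.044 L/cmH2O = 0.506 s.
Passive exhalation: V(t)/V₀ = e^(−t/τ) = e^(−0.54/0.506) = 0.344.
Fraction remaining = 0.344 → 34.4%.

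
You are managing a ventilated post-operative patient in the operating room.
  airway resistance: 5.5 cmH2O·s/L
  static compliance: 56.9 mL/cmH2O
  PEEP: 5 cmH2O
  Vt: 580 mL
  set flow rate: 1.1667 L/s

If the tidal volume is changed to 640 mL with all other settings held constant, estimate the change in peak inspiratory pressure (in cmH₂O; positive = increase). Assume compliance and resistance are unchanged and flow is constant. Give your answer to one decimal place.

1.1

PIP = Vt/C + R·V̇ + PEEP (constant-flow equation of motion).
Only the elastic term changes: ΔPIP = ΔVt / C = (640 − 580) / 56.9 = 1.054 cmH2O.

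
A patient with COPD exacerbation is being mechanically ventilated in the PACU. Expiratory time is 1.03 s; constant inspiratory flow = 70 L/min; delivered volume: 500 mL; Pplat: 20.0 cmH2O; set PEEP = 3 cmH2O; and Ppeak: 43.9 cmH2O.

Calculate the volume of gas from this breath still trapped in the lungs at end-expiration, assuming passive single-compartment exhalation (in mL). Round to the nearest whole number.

Flow: 70 L/min ÷ 60 = 1.1667 L/s.
R = (PIP − Pplat)/V̇ = (43.9 − 20.0) / 1.1667 = 23.9/1.1667 = 20.485 cmH2O·s/L.
C = Vt/(Pplat − PEEP) = 500.0 / (20.0 − 3) = 500.0/17.0 = 29.412 mL/cmH2O.
τ = R × C = 20.485 × 0.02941 L/cmH2O = 0.6025 s.
Fraction remaining = e^(−Te/τ) = e^(−1.03/0.6025) = 0.1809.
Trapped volume = 500.0 × 0.1809 = 90.45 mL.

90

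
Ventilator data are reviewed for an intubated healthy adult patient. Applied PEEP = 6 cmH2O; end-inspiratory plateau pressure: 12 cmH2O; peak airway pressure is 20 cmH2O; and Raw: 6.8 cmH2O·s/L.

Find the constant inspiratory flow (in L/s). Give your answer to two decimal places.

flow = (PIP − Pplat) / Raw = 8.0 / 6.8 = 1.176 L/s.

1.18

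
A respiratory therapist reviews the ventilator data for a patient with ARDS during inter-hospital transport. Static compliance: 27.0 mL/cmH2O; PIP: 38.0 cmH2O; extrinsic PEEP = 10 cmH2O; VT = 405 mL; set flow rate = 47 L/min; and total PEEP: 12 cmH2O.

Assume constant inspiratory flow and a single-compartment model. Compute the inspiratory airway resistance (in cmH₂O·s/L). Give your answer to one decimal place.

Flow: 47 L/min ÷ 60 = 0.7833 L/s.
Total PEEP = 12 cmH2O (set 10 + intrinsic 2); this is the baseline alveolar pressure.
Equation of motion (constant flow): PIP = Vt/C + R·V̇ + PEEP.
R·V̇ = PIP − Vt/C − PEEP = 38.0 − 405/27.0 − 12 = 38.0 − 15.0 − 12 = 11.0 cmH2O.
R = 11.0 / 0.7833 = 14.043 cmH2O·s/L.

14.0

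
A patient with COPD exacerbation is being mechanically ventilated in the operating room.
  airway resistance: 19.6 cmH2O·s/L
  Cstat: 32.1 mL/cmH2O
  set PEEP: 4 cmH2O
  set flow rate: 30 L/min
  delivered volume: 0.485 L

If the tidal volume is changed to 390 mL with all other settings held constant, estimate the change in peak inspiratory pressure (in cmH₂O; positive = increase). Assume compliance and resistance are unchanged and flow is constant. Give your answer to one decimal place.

PIP = Vt/C + R·V̇ + PEEP (constant-flow equation of motion).
Only the elastic term changes: ΔPIP = ΔVt / C = (390 − 485) / 32.1 = -2.96 cmH2O.

-3.0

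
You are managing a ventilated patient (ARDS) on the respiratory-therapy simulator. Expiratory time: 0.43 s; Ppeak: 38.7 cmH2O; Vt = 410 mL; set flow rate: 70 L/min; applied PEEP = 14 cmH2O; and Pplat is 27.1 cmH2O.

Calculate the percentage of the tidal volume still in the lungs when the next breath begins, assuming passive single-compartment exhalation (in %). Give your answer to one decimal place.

25.1

Flow: 70 L/min ÷ 60 = 1.1667 L/s.
R = (PIP − Pplat)/V̇ = (38.7 − 27.1) / 1.1667 = 11.6/1.1667 = 9.943 cmH2O·s/L.
C = Vt/(Pplat − PEEP) = 410.0 / (27.1 − 14) = 410.0/13.1 = 31.298 mL/cmH2O.
τ = R × C = 9.943 × 0.0313 L/cmH2O = 0.3112 s.
Fraction remaining at end-expiration = e^(−Te/τ) = e^(−0.43/0.3112) = 0.2511 → 25.11%.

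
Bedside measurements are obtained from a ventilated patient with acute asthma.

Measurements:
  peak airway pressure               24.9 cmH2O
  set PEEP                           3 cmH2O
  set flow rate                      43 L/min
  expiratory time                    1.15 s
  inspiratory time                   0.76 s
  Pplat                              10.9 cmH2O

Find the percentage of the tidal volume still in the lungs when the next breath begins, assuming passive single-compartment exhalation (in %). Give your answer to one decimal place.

42.6

Flow: 43 L/min ÷ 60 = 0.7167 L/s.
Vt = flow × Ti = 0.7167 L/s × 0.76 s × 1000 mL/L = 544.69 mL.
R = (PIP − Pplat)/V̇ = (24.9 − 10.9) / 0.7167 = 14.0/0.7167 = 19.534 cmH2O·s/L.
C = Vt/(Pplat − PEEP) = 544.69 / (10.9 − 3) = 544.69/7.9 = 68.948 mL/cmH2O.
τ = R × C = 19.534 × 0.06895 L/cmH2O = 1.347 s.
Fraction remaining at end-expiration = e^(−Te/τ) = e^(−1.15/1.347) = 0.4258 → 42.58%.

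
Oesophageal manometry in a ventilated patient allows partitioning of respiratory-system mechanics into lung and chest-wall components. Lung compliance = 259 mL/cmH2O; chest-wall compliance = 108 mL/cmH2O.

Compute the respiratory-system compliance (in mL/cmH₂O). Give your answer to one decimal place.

76.2

Lung and chest wall are elastances in series: 1/Crs = 1/CL + 1/Ccw.
1/Crs = 1/259 + 1/108 = 0.01312.
Crs = 76.22 mL/cmH2O.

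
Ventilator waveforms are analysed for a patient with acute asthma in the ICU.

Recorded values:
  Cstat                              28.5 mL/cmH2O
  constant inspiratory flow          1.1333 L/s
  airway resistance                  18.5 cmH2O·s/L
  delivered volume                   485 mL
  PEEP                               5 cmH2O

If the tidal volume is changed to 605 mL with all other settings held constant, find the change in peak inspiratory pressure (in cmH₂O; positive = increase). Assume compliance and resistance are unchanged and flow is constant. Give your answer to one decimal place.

PIP = Vt/C + R·V̇ + PEEP (constant-flow equation of motion).
Only the elastic term changes: ΔPIP = ΔVt / C = (605 − 485) / 28.5 = 4.211 cmH2O.

4.2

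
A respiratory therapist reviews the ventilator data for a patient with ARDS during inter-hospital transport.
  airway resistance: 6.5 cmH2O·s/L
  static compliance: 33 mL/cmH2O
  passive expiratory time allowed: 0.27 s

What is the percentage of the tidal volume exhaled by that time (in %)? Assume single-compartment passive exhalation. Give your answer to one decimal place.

τ = R × C = 6.5 × 33 mL/cmH2O = 6.5 × 0.033 L/cmH2O = 0.2145 s.
Passive exhalation: V(t)/V₀ = e^(−t/τ) = e^(−0.27/0.2145) = 0.284.
Fraction exhaled = 1 − 0.284 = 0.716 → 71.6%.

71.6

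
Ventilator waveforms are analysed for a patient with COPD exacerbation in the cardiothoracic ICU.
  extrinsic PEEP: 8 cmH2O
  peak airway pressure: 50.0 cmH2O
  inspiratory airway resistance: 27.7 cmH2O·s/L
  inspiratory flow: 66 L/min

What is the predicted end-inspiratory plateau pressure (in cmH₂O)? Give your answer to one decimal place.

Flow: 66 L/min ÷ 60 = 1.1 L/s.
Pplat = PIP − Raw × flow = 50.0 − 27.7 × 1.1 = 50.0 − 30.47 = 19.53 cmH2O.

19.5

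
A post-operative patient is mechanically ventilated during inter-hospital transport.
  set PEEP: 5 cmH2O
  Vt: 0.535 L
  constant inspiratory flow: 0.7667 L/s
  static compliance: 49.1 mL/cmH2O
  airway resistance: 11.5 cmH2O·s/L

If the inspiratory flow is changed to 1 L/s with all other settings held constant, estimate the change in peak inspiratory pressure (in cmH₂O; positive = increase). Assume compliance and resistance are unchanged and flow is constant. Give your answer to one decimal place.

PIP = Vt/C + R·V̇ + PEEP (constant-flow equation of motion).
Only the resistive term changes: ΔPIP = R × ΔV̇ = 11.5 × (1 − 0.7667) = 11.5 × 0.2333 = 2.683 cmH2O.

2.7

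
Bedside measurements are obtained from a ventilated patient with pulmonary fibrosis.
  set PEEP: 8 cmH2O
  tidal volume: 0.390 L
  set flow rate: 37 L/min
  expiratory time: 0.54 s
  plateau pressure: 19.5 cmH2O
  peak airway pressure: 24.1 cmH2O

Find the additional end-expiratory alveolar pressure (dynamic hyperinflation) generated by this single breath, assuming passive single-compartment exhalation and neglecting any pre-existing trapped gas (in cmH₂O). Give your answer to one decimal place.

1.4

Flow: 37 L/min ÷ 60 = 0.6167 L/s.
R = (PIP − Pplat)/V̇ = (24.1 − 19.5) / 0.6167 = 4.6/0.6167 = 7.459 cmH2O·s/L.
C = Vt/(Pplat − PEEP) = 390.0 / (19.5 − 8) = 390.0/11.5 = 33.913 mL/cmH2O.
τ = R × C = 7.459 × 0.03391 L/cmH2O = 0.2529 s.
Fraction remaining = e^(−Te/τ) = e^(−0.54/0.2529) = 0.1182; trapped volume = 390.0 × 0.1182 = 46.098 mL.
Additional alveolar pressure from trapping ≈ V_trapped / C = 46.098 / 33.913 = 1.359 cmH2O.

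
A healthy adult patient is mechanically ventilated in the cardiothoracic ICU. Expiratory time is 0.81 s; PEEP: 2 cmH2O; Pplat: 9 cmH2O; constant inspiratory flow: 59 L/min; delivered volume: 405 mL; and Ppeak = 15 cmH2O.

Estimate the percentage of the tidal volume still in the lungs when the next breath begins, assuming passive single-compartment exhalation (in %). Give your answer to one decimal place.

10.1

Flow: 59 L/min ÷ 60 = 0.9833 L/s.
R = (PIP − Pplat)/V̇ = (15 − 9) / 0.9833 = 6.0/0.9833 = 6.102 cmH2O·s/L.
C = Vt/(Pplat − PEEP) = 405.0 / (9 − 2) = 405.0/7.0 = 57.857 mL/cmH2O.
τ = R × C = 6.102 × 0.05786 L/cmH2O = 0.3531 s.
Fraction remaining at end-expiration = e^(−Te/τ) = e^(−0.81/0.3531) = 0.1009 → 10.09%.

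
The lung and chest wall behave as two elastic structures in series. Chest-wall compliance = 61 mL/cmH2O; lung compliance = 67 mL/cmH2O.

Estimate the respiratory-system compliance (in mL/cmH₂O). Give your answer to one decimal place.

31.9

Lung and chest wall are elastances in series: 1/Crs = 1/CL + 1/Ccw.
1/Crs = 1/67 + 1/61 = 0.03132.
Crs = 31.928 mL/cmH2O.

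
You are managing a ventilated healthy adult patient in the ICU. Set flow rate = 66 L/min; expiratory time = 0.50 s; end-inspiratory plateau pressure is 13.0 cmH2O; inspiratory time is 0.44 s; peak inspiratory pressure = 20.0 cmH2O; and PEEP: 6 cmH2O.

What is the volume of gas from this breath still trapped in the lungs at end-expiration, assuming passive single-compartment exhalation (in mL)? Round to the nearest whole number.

Flow: 66 L/min ÷ 60 = 1.1 L/s.
Vt = flow × Ti = 1.1 L/s × 0.44 s × 1000 mL/L = 484.0 mL.
R = (PIP − Pplat)/V̇ = (20.0 − 13.0) / 1.1 = 7.0/1.1 = 6.364 cmH2O·s/L.
C = Vt/(Pplat − PEEP) = 484.0 / (13.0 − 6) = 484.0/7.0 = 69.143 mL/cmH2O.
τ = R × C = 6.364 × 0.06914 L/cmH2O = 0.44 s.
Fraction remaining = e^(−Te/τ) = e^(−0.50/0.44) = 0.321.
Trapped volume = 484.0 × 0.321 = 155.36 mL.

155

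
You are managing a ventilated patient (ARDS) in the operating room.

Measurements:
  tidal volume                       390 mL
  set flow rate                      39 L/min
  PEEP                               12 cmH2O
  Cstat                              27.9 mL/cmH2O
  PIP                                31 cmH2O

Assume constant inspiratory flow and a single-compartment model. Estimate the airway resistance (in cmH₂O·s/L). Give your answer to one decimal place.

Flow: 39 L/min ÷ 60 = 0.65 L/s.
Equation of motion (constant flow): PIP = Vt/C + R·V̇ + PEEP.
R·V̇ = PIP − Vt/C − PEEP = 31 − 390/27.9 − 12 = 31 − 13.978 − 12 = 5.022 cmH2O.
R = 5.022 / 0.65 = 7.726 cmH2O·s/L.

7.7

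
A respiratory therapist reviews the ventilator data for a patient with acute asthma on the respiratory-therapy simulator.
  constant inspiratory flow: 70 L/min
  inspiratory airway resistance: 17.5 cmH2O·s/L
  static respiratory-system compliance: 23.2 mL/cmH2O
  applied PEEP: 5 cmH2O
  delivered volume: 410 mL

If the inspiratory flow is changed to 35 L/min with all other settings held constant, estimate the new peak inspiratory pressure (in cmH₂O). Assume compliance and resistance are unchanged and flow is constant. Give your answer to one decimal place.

32.9

Flow: 70 L/min ÷ 60 = 1.1667 L/s.
New flow: 35 L/min ÷ 60 = 0.5833 L/s.
PIP = Vt/C + R·V̇ + PEEP (constant-flow equation of motion).
Only the resistive term changes: ΔPIP = R × ΔV̇ = 17.5 × (0.5833 − 1.1667) = 17.5 × -0.5834 = -10.21 cmH2O.
Original PIP = 410/23.2 + 17.5×1.1667 + 5 = 43.09 cmH2O; new PIP = 43.09 + (-10.21) = 32.88 cmH2O.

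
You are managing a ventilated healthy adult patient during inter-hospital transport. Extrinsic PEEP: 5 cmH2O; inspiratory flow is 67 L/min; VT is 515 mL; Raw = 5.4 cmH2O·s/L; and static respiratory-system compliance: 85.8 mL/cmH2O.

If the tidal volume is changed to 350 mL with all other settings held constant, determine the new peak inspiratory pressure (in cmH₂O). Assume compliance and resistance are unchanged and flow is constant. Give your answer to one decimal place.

Flow: 67 L/min ÷ 60 = 1.1167 L/s.
PIP = Vt/C + R·V̇ + PEEP (constant-flow equation of motion).
Only the elastic term changes: ΔPIP = ΔVt / C = (350 − 515) / 85.8 = -1.923 cmH2O.
Original PIP = 515/85.8 + 5.4×1.1167 + 5 = 17.033 cmH2O; new PIP = 17.033 + (-1.923) = 15.11 cmH2O.

15.1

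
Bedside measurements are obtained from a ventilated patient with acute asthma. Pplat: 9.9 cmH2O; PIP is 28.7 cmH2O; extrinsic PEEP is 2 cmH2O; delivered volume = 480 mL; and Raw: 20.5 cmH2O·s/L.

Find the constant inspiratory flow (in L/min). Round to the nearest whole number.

flow = (PIP − Pplat) / Raw = (28.7 − 9.9) / 20.5 = 0.9171 L/s × 60 = 55.026 L/min.

55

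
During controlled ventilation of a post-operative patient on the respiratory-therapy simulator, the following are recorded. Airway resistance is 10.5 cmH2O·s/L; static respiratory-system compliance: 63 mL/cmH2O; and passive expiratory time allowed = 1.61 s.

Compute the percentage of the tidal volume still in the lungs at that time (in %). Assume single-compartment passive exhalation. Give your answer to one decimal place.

8.8

τ = R × C = 10.5 × 63 mL/cmH2O = 10.5 × 0.063 L/cmH2O = 0.6615 s.
Passive exhalation: V(t)/V₀ = e^(−t/τ) = e^(−1.61/0.6615) = 0.0877.
Fraction remaining = 0.0877 → 8.77%.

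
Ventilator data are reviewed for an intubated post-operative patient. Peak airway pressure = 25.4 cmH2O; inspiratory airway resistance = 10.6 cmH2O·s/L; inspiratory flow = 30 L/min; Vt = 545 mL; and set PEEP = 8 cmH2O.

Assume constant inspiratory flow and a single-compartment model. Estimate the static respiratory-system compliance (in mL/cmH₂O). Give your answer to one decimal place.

45.0

Flow: 30 L/min ÷ 60 = 0.5 L/s.
Equation of motion (constant flow): PIP = Vt/C + R·V̇ + PEEP.
Vt/C = PIP − R·V̇ − PEEP = 25.4 − 10.6×0.5 − 8 = 25.4 − 5.3 − 8 = 12.1 cmH2O.
C = Vt / 12.1 = 545 / 12.1 = 45.041 mL/cmH2O.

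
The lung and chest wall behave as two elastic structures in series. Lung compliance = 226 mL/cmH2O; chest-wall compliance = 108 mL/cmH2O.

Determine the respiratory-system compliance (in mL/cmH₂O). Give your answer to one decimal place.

73.1

Lung and chest wall are elastances in series: 1/Crs = 1/CL + 1/Ccw.
1/Crs = 1/226 + 1/108 = 0.01368.
Crs = 73.099 mL/cmH2O.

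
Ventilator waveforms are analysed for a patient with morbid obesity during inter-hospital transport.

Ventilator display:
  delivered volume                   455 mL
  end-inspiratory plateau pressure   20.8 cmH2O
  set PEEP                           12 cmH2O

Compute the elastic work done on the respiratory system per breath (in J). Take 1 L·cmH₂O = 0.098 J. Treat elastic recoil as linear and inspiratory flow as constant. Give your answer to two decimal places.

0.20

Elastic work ≈ ½ × (Pplat − PEEP) × Vt = 0.5 × (20.8 − 12) × 0.455 L = 0.5 × 8.8 × 0.455 = 2.002 L·cmH2O.
× 0.098 J/(L·cmH2O) → 0.1962 J.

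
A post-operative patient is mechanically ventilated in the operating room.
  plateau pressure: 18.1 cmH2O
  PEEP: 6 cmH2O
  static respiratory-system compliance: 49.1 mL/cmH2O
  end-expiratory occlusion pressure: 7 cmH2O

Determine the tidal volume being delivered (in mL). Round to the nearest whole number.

545

End-expiratory occlusion gives total PEEP = 7 cmH2O (intrinsic PEEP = 7 − 6 = 1). Use total PEEP for the elastic gradient.
Vt = Cstat × (Pplat − PEEPtotal) = 49.1 × (18.1 − 7) = 49.1 × 11.1 = 545.01 mL.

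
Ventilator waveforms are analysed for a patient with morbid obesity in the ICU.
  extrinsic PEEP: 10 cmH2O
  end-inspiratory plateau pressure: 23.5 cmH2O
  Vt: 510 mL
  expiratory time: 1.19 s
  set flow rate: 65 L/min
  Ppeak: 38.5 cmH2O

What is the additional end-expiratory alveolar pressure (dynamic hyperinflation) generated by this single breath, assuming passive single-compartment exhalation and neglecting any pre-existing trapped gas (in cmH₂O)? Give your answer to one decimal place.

Flow: 65 L/min ÷ 60 = 1.0833 L/s.
R = (PIP − Pplat)/V̇ = (38.5 − 23.5) / 1.0833 = 15.0/1.0833 = 13.847 cmH2O·s/L.
C = Vt/(Pplat − PEEP) = 510.0 / (23.5 − 10) = 510.0/13.5 = 37.778 mL/cmH2O.
τ = R × C = 13.847 × 0.03778 L/cmH2O = 0.5231 s.
Fraction remaining = e^(−Te/τ) = e^(−1.19/0.5231) = 0.1028; trapped volume = 510.0 × 0.1028 = 52.428 mL.
Additional alveolar pressure from trapping ≈ V_trapped / C = 52.428 / 37.778 = 1.388 cmH2O.

1.4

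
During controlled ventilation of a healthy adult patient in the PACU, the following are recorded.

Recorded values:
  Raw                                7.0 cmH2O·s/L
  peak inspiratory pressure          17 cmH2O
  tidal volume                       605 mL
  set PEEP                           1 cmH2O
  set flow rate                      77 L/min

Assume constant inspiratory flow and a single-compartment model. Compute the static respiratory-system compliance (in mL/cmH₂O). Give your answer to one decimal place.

Flow: 77 L/min ÷ 60 = 1.2833 L/s.
Equation of motion (constant flow): PIP = Vt/C + R·V̇ + PEEP.
Vt/C = PIP − R·V̇ − PEEP = 17 − 7.0×1.2833 − 1 = 17 − 8.983 − 1 = 7.017 cmH2O.
C = Vt / 7.017 = 605 / 7.017 = 86.219 mL/cmH2O.

86.2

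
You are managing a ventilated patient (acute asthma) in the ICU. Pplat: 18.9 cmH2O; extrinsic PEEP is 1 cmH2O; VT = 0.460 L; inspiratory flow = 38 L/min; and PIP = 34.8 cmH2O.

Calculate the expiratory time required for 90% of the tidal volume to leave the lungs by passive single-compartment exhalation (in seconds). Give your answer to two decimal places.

1.49

Flow: 38 L/min ÷ 60 = 0.6333 L/s.
R = (PIP − Pplat)/V̇ = (34.8 − 18.9) / 0.6333 = 15.9/0.6333 = 25.107 cmH2O·s/L.
C = Vt/(Pplat − PEEP) = 460.0 / (18.9 − 1) = 460.0/17.9 = 25.698 mL/cmH2O.
τ = R × C = 25.107 × 0.0257 L/cmH2O = 0.6452 s.
t = −τ·ln(1 − 0.90) = −0.6452·ln(0.1) = 1.486 s.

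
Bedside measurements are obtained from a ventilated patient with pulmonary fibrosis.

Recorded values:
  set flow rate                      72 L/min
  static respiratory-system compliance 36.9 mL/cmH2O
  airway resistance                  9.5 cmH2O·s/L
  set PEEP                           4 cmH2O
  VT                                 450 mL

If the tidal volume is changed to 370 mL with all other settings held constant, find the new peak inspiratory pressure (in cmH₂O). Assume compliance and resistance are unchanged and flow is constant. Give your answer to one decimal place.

Flow: 72 L/min ÷ 60 = 1.2 L/s.
PIP = Vt/C + R·V̇ + PEEP (constant-flow equation of motion).
Only the elastic term changes: ΔPIP = ΔVt / C = (370 − 450) / 36.9 = -2.168 cmH2O.
Original PIP = 450/36.9 + 9.5×1.2 + 4 = 27.595 cmH2O; new PIP = 27.595 + (-2.168) = 25.427 cmH2O.

25.4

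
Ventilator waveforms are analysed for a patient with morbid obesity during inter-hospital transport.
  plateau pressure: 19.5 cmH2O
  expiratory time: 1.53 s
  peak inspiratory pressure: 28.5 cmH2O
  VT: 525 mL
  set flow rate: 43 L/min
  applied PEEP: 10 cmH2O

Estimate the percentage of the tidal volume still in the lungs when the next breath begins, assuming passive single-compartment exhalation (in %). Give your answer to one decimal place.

Flow: 43 L/min ÷ 60 = 0.7167 L/s.
R = (PIP − Pplat)/V̇ = (28.5 − 19.5) / 0.7167 = 9.0/0.7167 = 12.558 cmH2O·s/L.
C = Vt/(Pplat − PEEP) = 525.0 / (19.5 − 10) = 525.0/9.5 = 55.263 mL/cmH2O.
τ = R × C = 12.558 × 0.05526 L/cmH2O = 0.694 s.
Fraction remaining at end-expiration = e^(−Te/τ) = e^(−1.53/0.694) = 0.1103 → 11.03%.

11.0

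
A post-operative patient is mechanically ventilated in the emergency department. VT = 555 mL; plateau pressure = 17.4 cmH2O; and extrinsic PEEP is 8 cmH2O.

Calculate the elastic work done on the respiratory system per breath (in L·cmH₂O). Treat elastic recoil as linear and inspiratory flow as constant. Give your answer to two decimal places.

Elastic work ≈ ½ × (Pplat − PEEP) × Vt = 0.5 × (17.4 − 8) × 0.555 L = 0.5 × 9.4 × 0.555 = 2.609 L·cmH2O.

2.61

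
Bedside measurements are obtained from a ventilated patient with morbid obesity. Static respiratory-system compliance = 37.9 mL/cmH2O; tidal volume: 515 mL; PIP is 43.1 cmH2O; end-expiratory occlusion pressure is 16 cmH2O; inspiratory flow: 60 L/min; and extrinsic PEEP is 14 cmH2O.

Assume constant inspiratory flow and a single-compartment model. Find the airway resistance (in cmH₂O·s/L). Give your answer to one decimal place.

Flow: 60 L/min ÷ 60 = 1 L/s.
Total PEEP = 16 cmH2O (set 14 + intrinsic 2); this is the baseline alveolar pressure.
Equation of motion (constant flow): PIP = Vt/C + R·V̇ + PEEP.
R·V̇ = PIP − Vt/C − PEEP = 43.1 − 515/37.9 − 16 = 43.1 − 13.588 − 16 = 13.512 cmH2O.
R = 13.512 / 1 = 13.512 cmH2O·s/L.

13.5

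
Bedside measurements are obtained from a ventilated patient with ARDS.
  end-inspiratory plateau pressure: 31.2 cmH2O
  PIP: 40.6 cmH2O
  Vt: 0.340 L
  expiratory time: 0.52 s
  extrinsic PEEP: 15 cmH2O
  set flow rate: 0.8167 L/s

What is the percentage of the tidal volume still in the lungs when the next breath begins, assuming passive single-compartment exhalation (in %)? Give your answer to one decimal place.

R = (PIP − Pplat)/V̇ = (40.6 − 31.2) / 0.8167 = 9.4/0.8167 = 11.51 cmH2O·s/L.
C = Vt/(Pplat − PEEP) = 340.0 / (31.2 − 15) = 340.0/16.2 = 20.988 mL/cmH2O.
τ = R × C = 11.51 × 0.02099 L/cmH2O = 0.2416 s.
Fraction remaining at end-expiration = e^(−Te/τ) = e^(−0.52/0.2416) = 0.1162 → 11.62%.

11.6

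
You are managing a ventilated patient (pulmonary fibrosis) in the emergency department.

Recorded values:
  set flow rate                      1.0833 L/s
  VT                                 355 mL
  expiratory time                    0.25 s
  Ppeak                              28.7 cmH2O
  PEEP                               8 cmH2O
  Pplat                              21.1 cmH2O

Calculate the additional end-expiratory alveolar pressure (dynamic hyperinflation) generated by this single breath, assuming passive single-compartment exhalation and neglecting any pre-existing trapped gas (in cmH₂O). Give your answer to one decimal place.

R = (PIP − Pplat)/V̇ = (28.7 − 21.1) / 1.0833 = 7.6/1.0833 = 7.016 cmH2O·s/L.
C = Vt/(Pplat − PEEP) = 355.0 / (21.1 − 8) = 355.0/13.1 = 27.099 mL/cmH2O.
τ = R × C = 7.016 × 0.0271 L/cmH2O = 0.1901 s.
Fraction remaining = e^(−Te/τ) = e^(−0.25/0.1901) = 0.2684; trapped volume = 355.0 × 0.2684 = 95.282 mL.
Additional alveolar pressure from trapping ≈ V_trapped / C = 95.282 / 27.099 = 3.516 cmH2O.

3.5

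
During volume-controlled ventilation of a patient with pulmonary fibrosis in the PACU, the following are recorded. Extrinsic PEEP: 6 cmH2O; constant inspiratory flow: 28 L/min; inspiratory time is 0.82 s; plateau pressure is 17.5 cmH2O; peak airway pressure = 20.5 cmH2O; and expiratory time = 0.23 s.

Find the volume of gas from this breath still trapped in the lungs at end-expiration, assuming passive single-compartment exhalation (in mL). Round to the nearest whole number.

131

Flow: 28 L/min ÷ 60 = 0.4667 L/s.
Vt = flow × Ti = 0.4667 L/s × 0.82 s × 1000 mL/L = 382.69 mL.
R = (PIP − Pplat)/V̇ = (20.5 − 17.5) / 0.4667 = 3.0/0.4667 = 6.428 cmH2O·s/L.
C = Vt/(Pplat − PEEP) = 382.69 / (17.5 − 6) = 382.69/11.5 = 33.277 mL/cmH2O.
τ = R × C = 6.428 × 0.03328 L/cmH2O = 0.2139 s.
Fraction remaining = e^(−Te/τ) = e^(−0.23/0.2139) = 0.3412.
Trapped volume = 382.69 × 0.3412 = 130.57 mL.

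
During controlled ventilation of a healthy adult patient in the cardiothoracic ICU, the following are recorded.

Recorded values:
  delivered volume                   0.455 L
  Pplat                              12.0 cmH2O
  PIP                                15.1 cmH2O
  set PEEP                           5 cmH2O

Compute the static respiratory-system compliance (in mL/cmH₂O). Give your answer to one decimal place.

65.0

Cstat = Vt / (Pplat − PEEP) = 455 / (12.0 − 5) = 455 / 7.0 = 65.0 mL/cmH2O.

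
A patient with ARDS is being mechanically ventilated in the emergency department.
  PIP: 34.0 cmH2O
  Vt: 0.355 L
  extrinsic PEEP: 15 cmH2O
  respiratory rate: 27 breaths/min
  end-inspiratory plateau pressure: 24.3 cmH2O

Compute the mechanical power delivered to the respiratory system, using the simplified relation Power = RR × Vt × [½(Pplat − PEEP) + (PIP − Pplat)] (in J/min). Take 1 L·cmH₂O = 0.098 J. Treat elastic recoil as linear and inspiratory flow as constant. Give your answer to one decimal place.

Per-breath work = Vt × [½(Pplat−PEEP) + (PIP−Pplat)] = 0.355 × [0.5×9.3 + 9.7] = 0.355 × 14.35 = 5.094 L·cmH2O.
Power = 27 × 5.094 = 137.54 L·cmH2O/min.
× 0.098 J/(L·cmH2O) → 13.479 J/min.

13.5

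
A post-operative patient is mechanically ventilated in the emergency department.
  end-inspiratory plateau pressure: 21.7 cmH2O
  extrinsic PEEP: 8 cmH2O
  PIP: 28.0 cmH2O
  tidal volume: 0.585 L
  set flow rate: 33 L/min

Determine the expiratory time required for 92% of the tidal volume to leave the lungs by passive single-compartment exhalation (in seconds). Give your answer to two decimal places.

Flow: 33 L/min ÷ 60 = 0.55 L/s.
R = (PIP − Pplat)/V̇ = (28.0 − 21.7) / 0.55 = 6.3/0.55 = 11.455 cmH2O·s/L.
C = Vt/(Pplat − PEEP) = 585.0 / (21.7 − 8) = 585.0/13.7 = 42.701 mL/cmH2O.
τ = R × C = 11.455 × 0.0427 L/cmH2O = 0.4891 s.
t = −τ·ln(1 − 0.92) = −0.4891·ln(0.08) = 1.235 s.

1.24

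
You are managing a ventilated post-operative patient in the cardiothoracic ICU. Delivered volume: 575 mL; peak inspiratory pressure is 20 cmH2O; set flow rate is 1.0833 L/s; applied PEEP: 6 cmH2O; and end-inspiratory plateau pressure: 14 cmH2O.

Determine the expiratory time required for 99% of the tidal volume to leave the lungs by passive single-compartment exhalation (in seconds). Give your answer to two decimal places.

R = (PIP − Pplat)/V̇ = (20 − 14) / 1.0833 = 6.0/1.0833 = 5.539 cmH2O·s/L.
C = Vt/(Pplat − PEEP) = 575.0 / (14 − 6) = 575.0/8.0 = 71.875 mL/cmH2O.
τ = R × C = 5.539 × 0.07188 L/cmH2O = 0.3981 s.
t = −τ·ln(1 − 0.99) = −0.3981·ln(0.01) = 1.833 s.

1.83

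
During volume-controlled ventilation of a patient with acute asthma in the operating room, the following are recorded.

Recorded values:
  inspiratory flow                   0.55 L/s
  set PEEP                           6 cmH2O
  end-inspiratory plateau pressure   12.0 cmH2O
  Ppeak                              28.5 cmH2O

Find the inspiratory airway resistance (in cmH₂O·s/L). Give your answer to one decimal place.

Raw = (PIP − Pplat) / flow = (28.5 − 12.0) / 0.55 = 16.5 / 0.55 = 30.0 cmH2O·s/L.

30.0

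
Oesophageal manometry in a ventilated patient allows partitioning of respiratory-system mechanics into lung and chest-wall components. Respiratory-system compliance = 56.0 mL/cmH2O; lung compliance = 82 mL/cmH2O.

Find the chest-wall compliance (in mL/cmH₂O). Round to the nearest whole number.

1/Ccw = 1/Crs − 1/CL.
1/Ccw = 1/56.0 − 1/82 = 0.005662.
Ccw = 176.62 mL/cmH2O.

177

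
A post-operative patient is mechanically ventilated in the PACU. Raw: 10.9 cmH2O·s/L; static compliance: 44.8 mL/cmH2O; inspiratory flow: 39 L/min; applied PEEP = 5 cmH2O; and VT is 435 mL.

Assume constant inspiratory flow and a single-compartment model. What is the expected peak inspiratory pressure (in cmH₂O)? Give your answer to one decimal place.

21.8

Flow: 39 L/min ÷ 60 = 0.65 L/s.
Equation of motion (constant flow): PIP = Vt/C + R·V̇ + PEEP.
PIP = 435/44.8 + 10.9×0.65 + 5 = 9.71 + 7.085 + 5 = 21.795 cmH2O.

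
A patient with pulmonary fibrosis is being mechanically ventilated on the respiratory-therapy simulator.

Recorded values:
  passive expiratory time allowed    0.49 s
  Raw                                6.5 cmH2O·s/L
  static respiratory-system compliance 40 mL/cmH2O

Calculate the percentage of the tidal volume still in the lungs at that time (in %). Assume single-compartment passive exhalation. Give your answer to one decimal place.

τ = R × C = 6.5 × 40 mL/cmH2O = 6.5 × 0.040 L/cmH2O = 0.26 s.
Passive exhalation: V(t)/V₀ = e^(−t/τ) = e^(−0.49/0.26) = 0.1519.
Fraction remaining = 0.1519 → 15.19%.

15.2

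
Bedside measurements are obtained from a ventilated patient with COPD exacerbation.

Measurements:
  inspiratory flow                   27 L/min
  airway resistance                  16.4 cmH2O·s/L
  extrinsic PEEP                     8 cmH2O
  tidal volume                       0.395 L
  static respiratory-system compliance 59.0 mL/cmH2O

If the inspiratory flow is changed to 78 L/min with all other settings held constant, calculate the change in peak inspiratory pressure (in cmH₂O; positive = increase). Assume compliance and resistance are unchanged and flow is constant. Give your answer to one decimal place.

13.9

Flow: 27 L/min ÷ 60 = 0.45 L/s.
New flow: 78 L/min ÷ 60 = 1.3 L/s.
PIP = Vt/C + R·V̇ + PEEP (constant-flow equation of motion).
Only the resistive term changes: ΔPIP = R × ΔV̇ = 16.4 × (1.3 − 0.45) = 16.4 × 0.85 = 13.94 cmH2O.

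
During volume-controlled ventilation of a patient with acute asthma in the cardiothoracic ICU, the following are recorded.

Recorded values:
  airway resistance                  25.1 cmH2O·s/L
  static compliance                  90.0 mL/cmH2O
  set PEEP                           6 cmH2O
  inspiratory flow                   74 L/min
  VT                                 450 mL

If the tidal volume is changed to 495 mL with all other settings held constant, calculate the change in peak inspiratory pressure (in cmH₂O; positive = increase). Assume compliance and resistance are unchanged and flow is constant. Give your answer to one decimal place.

PIP = Vt/C + R·V̇ + PEEP (constant-flow equation of motion).
Only the elastic term changes: ΔPIP = ΔVt / C = (495 − 450) / 90.0 = 0.5 cmH2O.

0.5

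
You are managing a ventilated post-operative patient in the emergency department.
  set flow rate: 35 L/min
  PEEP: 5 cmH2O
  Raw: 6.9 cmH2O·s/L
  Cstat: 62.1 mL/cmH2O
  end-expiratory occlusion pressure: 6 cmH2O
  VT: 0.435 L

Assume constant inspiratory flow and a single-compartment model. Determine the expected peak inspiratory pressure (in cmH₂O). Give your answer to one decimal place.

Flow: 35 L/min ÷ 60 = 0.5833 L/s.
Total PEEP = 6 cmH2O (set 5 + intrinsic 1); this is the baseline alveolar pressure.
Equation of motion (constant flow): PIP = Vt/C + R·V̇ + PEEP.
PIP = 435/62.1 + 6.9×0.5833 + 6 = 7.005 + 4.025 + 6 = 17.03 cmH2O.

17.0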